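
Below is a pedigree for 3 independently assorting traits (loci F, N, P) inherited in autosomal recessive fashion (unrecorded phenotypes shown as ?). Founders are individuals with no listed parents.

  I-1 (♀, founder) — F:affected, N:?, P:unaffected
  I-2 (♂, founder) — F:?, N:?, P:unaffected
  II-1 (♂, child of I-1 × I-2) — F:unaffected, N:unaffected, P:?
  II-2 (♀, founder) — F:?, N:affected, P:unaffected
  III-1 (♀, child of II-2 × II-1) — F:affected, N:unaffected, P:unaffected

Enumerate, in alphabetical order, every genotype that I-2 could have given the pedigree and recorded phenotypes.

I-2 ∈ {FF NN PP, FF NN Pp, FF Nn PP, FF Nn Pp, FF nn PP, FF nn Pp, Ff NN PP, Ff NN Pp, Ff Nn PP, Ff Nn Pp, Ff nn PP, Ff nn Pp}

F/I-1 aff ·: ff
F/I-2 ? ·: FF|Ff
F/II-1 un I-1×I-2: Ff
F/II-2 ? ·: Ff|ff
F/III-1 aff II-2×II-1: ff
⇒ F over [I-1,I-2,II-1,II-2,III-1]: 4 consistent
N/I-1 ? ·: NN|Nn|nn
N/I-2 ? ·: NN|Nn|nn
N/II-1 un I-1×I-2: NN|Nn
N/II-2 aff ·: nn
N/III-1 un II-2×II-1: Nn
⇒ N over [I-1,I-2,II-1,II-2,III-1]: 11 consistent
P/I-1 un ·: PP|Pp
P/I-2 un ·: PP|Pp
P/II-1 ? I-1×I-2: PP|Pp|pp
P/II-2 un ·: PP|Pp
P/III-1 un II-2×II-1: PP|Pp
⇒ P over [I-1,I-2,II-1,II-2,III-1]: 26 consistent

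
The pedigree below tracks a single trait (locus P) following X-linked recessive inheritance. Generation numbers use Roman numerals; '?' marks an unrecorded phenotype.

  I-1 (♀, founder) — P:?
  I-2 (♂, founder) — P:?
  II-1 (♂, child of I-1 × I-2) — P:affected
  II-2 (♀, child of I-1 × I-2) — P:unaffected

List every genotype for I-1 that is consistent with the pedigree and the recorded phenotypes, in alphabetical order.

P/I-1 ? ·: X^PX^p|X^pX^p
P/I-2 ? ·: X^PY|X^pY
P/II-1 aff I-1×I-2: X^pY
P/II-2 un I-1×I-2: X^PX^P|X^PX^p
⇒ P over [I-1,I-2,II-1,II-2]: 4 consistent

I-1 ∈ {X^PX^p, X^pX^p}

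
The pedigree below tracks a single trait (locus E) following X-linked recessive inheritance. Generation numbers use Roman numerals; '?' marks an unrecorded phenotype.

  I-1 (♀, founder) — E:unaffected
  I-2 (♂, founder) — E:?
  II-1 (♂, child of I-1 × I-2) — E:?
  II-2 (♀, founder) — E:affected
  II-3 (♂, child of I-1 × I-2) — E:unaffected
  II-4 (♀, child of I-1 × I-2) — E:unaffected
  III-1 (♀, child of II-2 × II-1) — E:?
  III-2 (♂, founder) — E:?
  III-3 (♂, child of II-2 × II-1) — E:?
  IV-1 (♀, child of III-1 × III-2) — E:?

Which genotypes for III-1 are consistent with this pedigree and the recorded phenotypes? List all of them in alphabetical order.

III-1 ∈ {X^EX^e, X^eX^e}

E/I-1 un ·: X^EX^E|X^EX^e
E/I-2 ? ·: X^EY|X^eY
E/II-1 ? I-1×I-2: X^EY|X^eY
E/II-2 aff ·: X^eX^e
E/II-3 un I-1×I-2: X^EY
E/II-4 un I-1×I-2: X^EX^E|X^EX^e
E/III-1 ? II-2×II-1: X^EX^e|X^eX^e
E/III-2 ? ·: X^EY|X^eY
E/III-3 ? II-2×II-1: X^eY
E/IV-1 ? III-1×III-2: X^EX^E|X^EX^e|X^eX^e
⇒ E over [I-1,I-2,II-1,II-2,II-3,II-4,III-1,III-2,III-3,IV-1]: 26 consistent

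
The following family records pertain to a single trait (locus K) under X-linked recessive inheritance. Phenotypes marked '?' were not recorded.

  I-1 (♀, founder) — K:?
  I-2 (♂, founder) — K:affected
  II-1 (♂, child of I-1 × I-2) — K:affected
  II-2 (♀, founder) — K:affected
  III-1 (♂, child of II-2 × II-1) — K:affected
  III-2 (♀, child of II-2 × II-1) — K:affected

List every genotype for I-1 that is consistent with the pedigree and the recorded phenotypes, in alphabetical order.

K/I-1 ? ·: X^KX^k|X^kX^k
K/I-2 aff ·: X^kY
K/II-1 aff I-1×I-2: X^kY
K/II-2 aff ·: X^kX^k
K/III-1 aff II-2×II-1: X^kY
K/III-2 aff II-2×II-1: X^kX^k
⇒ K over [I-1,I-2,II-1,II-2,III-1,III-2]: 2 consistent

I-1 ∈ {X^KX^k, X^kX^k}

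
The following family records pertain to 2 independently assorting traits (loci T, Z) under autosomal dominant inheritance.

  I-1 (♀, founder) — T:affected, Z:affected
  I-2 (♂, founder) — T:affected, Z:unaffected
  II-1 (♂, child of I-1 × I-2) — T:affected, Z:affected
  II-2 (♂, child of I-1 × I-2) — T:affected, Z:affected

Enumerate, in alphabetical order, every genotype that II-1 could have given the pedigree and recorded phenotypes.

T/I-1 aff ·: Tt|TT
T/I-2 aff ·: Tt|TT
T/II-1 aff I-1×I-2: Tt|TT
T/II-2 aff I-1×I-2: Tt|TT
⇒ T over [I-1,I-2,II-1,II-2]: 13 consistent
Z/I-1 aff ·: Zz|ZZ
Z/I-2 un ·: zz
Z/II-1 aff I-1×I-2: Zz
Z/II-2 aff I-1×I-2: Zz
⇒ Z over [I-1,I-2,II-1,II-2]: 2 consistent

II-1 ∈ {TT Zz, Tt Zz}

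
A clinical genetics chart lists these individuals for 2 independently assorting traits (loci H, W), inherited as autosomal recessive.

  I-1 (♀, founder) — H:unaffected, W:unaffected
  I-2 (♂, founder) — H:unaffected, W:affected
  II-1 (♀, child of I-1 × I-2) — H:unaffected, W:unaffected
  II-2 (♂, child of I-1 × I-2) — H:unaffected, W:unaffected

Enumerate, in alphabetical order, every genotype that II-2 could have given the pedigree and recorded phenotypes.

II-2 ∈ {HH Ww, Hh Ww}

H/I-1 un ·: HH|Hh
H/I-2 un ·: HH|Hh
H/II-1 un I-1×I-2: HH|Hh
H/II-2 un I-1×I-2: HH|Hh
⇒ H over [I-1,I-2,II-1,II-2]: 13 consistent
W/I-1 un ·: WW|Ww
W/I-2 aff ·: ww
W/II-1 un I-1×I-2: Ww
W/II-2 un I-1×I-2: Ww
⇒ W over [I-1,I-2,II-1,II-2]: 2 consistent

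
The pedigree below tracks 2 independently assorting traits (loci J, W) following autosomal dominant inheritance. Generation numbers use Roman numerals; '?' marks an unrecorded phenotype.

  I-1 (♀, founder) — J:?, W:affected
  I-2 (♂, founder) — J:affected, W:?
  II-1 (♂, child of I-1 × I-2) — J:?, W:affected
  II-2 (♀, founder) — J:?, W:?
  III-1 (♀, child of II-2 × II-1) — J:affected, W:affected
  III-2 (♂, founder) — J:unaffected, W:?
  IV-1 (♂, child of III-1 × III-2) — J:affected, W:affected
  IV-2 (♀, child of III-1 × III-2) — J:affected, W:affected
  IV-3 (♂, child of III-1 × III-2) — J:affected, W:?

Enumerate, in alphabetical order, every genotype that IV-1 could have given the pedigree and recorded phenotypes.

IV-1 ∈ {Jj WW, Jj Ww}

J/I-1 ? ·: jj|Jj|JJ
J/I-2 aff ·: Jj|JJ
J/II-1 ? I-1×I-2: jj|Jj|JJ
J/II-2 ? ·: jj|Jj|JJ
J/III-1 aff II-2×II-1: Jj|JJ
J/III-2 un ·: jj
J/IV-1 aff III-1×III-2: Jj
J/IV-2 aff III-1×III-2: Jj
J/IV-3 aff III-1×III-2: Jj
⇒ J over [I-1,I-2,II-1,II-2,III-1,III-2,IV-1,IV-2,IV-3]: 45 consistent
W/I-1 aff ·: Ww|WW
W/I-2 ? ·: ww|Ww|WW
W/II-1 aff I-1×I-2: Ww|WW
W/II-2 ? ·: ww|Ww|WW
W/III-1 aff II-2×II-1: Ww|WW
W/III-2 ? ·: ww|Ww|WW
W/IV-1 aff III-1×III-2: Ww|WW
W/IV-2 aff III-1×III-2: Ww|WW
W/IV-3 ? III-1×III-2: ww|Ww|WW
⇒ W over [I-1,I-2,II-1,II-2,III-1,III-2,IV-1,IV-2,IV-3]: 686 consistent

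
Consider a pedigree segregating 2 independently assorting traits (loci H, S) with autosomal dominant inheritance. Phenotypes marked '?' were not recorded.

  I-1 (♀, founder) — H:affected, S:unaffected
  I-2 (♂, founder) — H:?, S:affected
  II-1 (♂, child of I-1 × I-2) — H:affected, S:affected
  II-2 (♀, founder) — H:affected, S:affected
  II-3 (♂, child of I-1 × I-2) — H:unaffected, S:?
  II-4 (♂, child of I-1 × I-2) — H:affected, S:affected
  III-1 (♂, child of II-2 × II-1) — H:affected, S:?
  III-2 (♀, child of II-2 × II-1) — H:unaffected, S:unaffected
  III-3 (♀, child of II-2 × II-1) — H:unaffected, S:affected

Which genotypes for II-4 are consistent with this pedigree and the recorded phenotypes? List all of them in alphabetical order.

II-4 ∈ {HH Ss, Hh Ss}

H/I-1 aff ·: Hh
H/I-2 ? ·: hh|Hh
H/II-1 aff I-1×I-2: Hh
H/II-2 aff ·: Hh
H/II-3 un I-1×I-2: hh
H/II-4 aff I-1×I-2: Hh|HH
H/III-1 aff II-2×II-1: Hh|HH
H/III-2 un II-2×II-1: hh
H/III-3 un II-2×II-1: hh
⇒ H over [I-1,I-2,II-1,II-2,II-3,II-4,III-1,III-2,III-3]: 6 consistent
S/I-1 un ·: ss
S/I-2 aff ·: Ss|SS
S/II-1 aff I-1×I-2: Ss
S/II-2 aff ·: Ss
S/II-3 ? I-1×I-2: ss|Ss
S/II-4 aff I-1×I-2: Ss
S/III-1 ? II-2×II-1: ss|Ss|SS
S/III-2 un II-2×II-1: ss
S/III-3 aff II-2×II-1: Ss|SS
⇒ S over [I-1,I-2,II-1,II-2,II-3,II-4,III-1,III-2,III-3]: 18 consistent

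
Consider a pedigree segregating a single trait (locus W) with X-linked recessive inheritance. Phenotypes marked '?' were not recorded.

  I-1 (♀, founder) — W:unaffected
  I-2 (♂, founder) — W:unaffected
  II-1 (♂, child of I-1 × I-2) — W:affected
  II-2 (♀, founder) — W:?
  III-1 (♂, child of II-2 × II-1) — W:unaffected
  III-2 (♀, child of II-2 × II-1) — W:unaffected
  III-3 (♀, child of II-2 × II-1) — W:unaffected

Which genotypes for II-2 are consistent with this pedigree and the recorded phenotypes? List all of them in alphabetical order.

II-2 ∈ {X^WX^W, X^WX^w}

W/I-1 un ·: X^WX^w
W/I-2 un ·: X^WY
W/II-1 aff I-1×I-2: X^wY
W/II-2 ? ·: X^WX^W|X^WX^w
W/III-1 un II-2×II-1: X^WY
W/III-2 un II-2×II-1: X^WX^w
W/III-3 un II-2×II-1: X^WX^w
⇒ W over [I-1,I-2,II-1,II-2,III-1,III-2,III-3]: 2 consistent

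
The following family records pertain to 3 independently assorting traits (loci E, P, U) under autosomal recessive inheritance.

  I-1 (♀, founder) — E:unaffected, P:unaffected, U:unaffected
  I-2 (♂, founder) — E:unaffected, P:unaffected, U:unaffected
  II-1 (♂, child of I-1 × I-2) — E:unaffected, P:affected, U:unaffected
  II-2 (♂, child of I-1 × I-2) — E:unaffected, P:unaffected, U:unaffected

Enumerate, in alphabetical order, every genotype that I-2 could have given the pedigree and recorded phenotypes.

I-2 ∈ {EE Pp UU, EE Pp Uu, Ee Pp UU, Ee Pp Uu}

E/I-1 un ·: EE|Ee
E/I-2 un ·: EE|Ee
E/II-1 un I-1×I-2: EE|Ee
E/II-2 un I-1×I-2: EE|Ee
⇒ E over [I-1,I-2,II-1,II-2]: 13 consistent
P/I-1 un ·: Pp
P/I-2 un ·: Pp
P/II-1 aff I-1×I-2: pp
P/II-2 un I-1×I-2: PP|Pp
⇒ P over [I-1,I-2,II-1,II-2]: 2 consistent
U/I-1 un ·: UU|Uu
U/I-2 un ·: UU|Uu
U/II-1 un I-1×I-2: UU|Uu
U/II-2 un I-1×I-2: UU|Uu
⇒ U over [I-1,I-2,II-1,II-2]: 13 consistent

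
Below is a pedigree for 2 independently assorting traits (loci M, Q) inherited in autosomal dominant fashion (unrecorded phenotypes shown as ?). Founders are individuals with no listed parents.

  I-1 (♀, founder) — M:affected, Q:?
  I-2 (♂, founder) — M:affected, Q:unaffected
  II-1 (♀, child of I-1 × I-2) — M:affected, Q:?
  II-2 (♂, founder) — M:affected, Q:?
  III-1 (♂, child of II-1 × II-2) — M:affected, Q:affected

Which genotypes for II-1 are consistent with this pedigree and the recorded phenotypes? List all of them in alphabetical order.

II-1 ∈ {MM Qq, MM qq, Mm Qq, Mm qq}

M/I-1 aff ·: Mm|MM
M/I-2 aff ·: Mm|MM
M/II-1 aff I-1×I-2: Mm|MM
M/II-2 aff ·: Mm|MM
M/III-1 aff II-1×II-2: Mm|MM
⇒ M over [I-1,I-2,II-1,II-2,III-1]: 24 consistent
Q/I-1 ? ·: qq|Qq|QQ
Q/I-2 un ·: qq
Q/II-1 ? I-1×I-2: qq|Qq
Q/II-2 ? ·: qq|Qq|QQ
Q/III-1 aff II-1×II-2: Qq|QQ
⇒ Q over [I-1,I-2,II-1,II-2,III-1]: 14 consistent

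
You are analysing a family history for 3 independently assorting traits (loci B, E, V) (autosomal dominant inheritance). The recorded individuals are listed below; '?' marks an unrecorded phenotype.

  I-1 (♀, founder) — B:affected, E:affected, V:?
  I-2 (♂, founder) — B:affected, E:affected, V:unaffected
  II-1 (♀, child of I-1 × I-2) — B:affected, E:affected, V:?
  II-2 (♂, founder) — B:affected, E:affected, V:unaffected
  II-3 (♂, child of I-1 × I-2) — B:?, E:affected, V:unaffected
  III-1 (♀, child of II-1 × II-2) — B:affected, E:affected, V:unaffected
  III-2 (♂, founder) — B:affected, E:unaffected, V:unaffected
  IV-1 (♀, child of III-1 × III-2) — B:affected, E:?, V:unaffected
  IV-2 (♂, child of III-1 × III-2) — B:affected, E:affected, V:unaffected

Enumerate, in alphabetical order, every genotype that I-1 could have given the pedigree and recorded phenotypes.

I-1 ∈ {BB EE Vv, BB EE vv, BB Ee Vv, BB Ee vv, Bb EE Vv, Bb EE vv, Bb Ee Vv, Bb Ee vv}

B/I-1 aff ·: Bb|BB
B/I-2 aff ·: Bb|BB
B/II-1 aff I-1×I-2: Bb|BB
B/II-2 aff ·: Bb|BB
B/II-3 ? I-1×I-2: bb|Bb|BB
B/III-1 aff II-1×II-2: Bb|BB
B/III-2 aff ·: Bb|BB
B/IV-1 aff III-1×III-2: Bb|BB
B/IV-2 aff III-1×III-2: Bb|BB
⇒ B over [I-1,I-2,II-1,II-2,II-3,III-1,III-2,IV-1,IV-2]: 326 consistent
E/I-1 aff ·: Ee|EE
E/I-2 aff ·: Ee|EE
E/II-1 aff I-1×I-2: Ee|EE
E/II-2 aff ·: Ee|EE
E/II-3 aff I-1×I-2: Ee|EE
E/III-1 aff II-1×II-2: Ee|EE
E/III-2 un ·: ee
E/IV-1 ? III-1×III-2: ee|Ee
E/IV-2 aff III-1×III-2: Ee
⇒ E over [I-1,I-2,II-1,II-2,II-3,III-1,III-2,IV-1,IV-2]: 64 consistent
V/I-1 ? ·: vv|Vv
V/I-2 un ·: vv
V/II-1 ? I-1×I-2: vv|Vv
V/II-2 un ·: vv
V/II-3 un I-1×I-2: vv
V/III-1 un II-1×II-2: vv
V/III-2 un ·: vv
V/IV-1 un III-1×III-2: vv
V/IV-2 un III-1×III-2: vv
⇒ V over [I-1,I-2,II-1,II-2,II-3,III-1,III-2,IV-1,IV-2]: 3 consistent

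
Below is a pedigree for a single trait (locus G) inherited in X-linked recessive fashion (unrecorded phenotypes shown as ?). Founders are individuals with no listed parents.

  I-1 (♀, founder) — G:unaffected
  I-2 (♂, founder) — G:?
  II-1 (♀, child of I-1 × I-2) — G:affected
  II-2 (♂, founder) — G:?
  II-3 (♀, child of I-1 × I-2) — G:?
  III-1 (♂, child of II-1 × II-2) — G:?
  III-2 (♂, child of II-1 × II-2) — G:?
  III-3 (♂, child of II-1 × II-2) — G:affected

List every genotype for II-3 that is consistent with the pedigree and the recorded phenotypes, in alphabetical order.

G/I-1 un ·: X^GX^g
G/I-2 ? ·: X^gY
G/II-1 aff I-1×I-2: X^gX^g
G/II-2 ? ·: X^GY|X^gY
G/II-3 ? I-1×I-2: X^GX^g|X^gX^g
G/III-1 ? II-1×II-2: X^gY
G/III-2 ? II-1×II-2: X^gY
G/III-3 aff II-1×II-2: X^gY
⇒ G over [I-1,I-2,II-1,II-2,II-3,III-1,III-2,III-3]: 4 consistent

II-3 ∈ {X^GX^g, X^gX^g}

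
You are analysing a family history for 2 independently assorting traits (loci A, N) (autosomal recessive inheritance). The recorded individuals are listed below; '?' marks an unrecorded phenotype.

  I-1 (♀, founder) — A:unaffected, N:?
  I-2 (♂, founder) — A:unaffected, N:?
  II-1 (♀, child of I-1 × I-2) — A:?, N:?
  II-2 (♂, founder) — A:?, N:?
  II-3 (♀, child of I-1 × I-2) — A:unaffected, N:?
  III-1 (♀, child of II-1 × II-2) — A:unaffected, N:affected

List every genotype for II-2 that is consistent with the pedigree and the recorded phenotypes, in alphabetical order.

II-2 ∈ {AA Nn, AA nn, Aa Nn, Aa nn, aa Nn, aa nn}

A/I-1 un ·: AA|Aa
A/I-2 un ·: AA|Aa
A/II-1 ? I-1×I-2: AA|Aa|aa
A/II-2 ? ·: AA|Aa|aa
A/II-3 un I-1×I-2: AA|Aa
A/III-1 un II-1×II-2: AA|Aa
⇒ A over [I-1,I-2,II-1,II-2,II-3,III-1]: 62 consistent
N/I-1 ? ·: NN|Nn|nn
N/I-2 ? ·: NN|Nn|nn
N/II-1 ? I-1×I-2: Nn|nn
N/II-2 ? ·: Nn|nn
N/II-3 ? I-1×I-2: NN|Nn|nn
N/III-1 aff II-1×II-2: nn
⇒ N over [I-1,I-2,II-1,II-2,II-3,III-1]: 42 consistent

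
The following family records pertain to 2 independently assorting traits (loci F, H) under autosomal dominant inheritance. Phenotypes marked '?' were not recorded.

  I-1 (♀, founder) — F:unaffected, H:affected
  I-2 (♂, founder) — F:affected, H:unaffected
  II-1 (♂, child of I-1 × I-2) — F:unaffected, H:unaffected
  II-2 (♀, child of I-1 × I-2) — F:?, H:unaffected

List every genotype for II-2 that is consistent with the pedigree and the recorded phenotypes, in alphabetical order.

II-2 ∈ {Ff hh, ff hh}

F/I-1 un ·: ff
F/I-2 aff ·: Ff
F/II-1 un I-1×I-2: ff
F/II-2 ? I-1×I-2: ff|Ff
⇒ F over [I-1,I-2,II-1,II-2]: 2 consistent
H/I-1 aff ·: Hh
H/I-2 un ·: hh
H/II-1 un I-1×I-2: hh
H/II-2 un I-1×I-2: hh
⇒ H over [I-1,I-2,II-1,II-2]: 1 consistent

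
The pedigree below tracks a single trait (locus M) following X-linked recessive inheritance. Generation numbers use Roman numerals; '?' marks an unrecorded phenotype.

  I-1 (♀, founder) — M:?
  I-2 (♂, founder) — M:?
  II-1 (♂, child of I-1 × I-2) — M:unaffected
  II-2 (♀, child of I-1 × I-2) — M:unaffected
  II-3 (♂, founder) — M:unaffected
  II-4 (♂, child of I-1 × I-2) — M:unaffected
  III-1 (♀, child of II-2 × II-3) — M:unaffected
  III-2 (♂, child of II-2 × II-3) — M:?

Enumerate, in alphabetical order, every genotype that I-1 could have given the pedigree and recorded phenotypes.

M/I-1 ? ·: X^MX^M|X^MX^m
M/I-2 ? ·: X^MY|X^mY
M/II-1 un I-1×I-2: X^MY
M/II-2 un I-1×I-2: X^MX^M|X^MX^m
M/II-3 un ·: X^MY
M/II-4 un I-1×I-2: X^MY
M/III-1 un II-2×II-3: X^MX^M|X^MX^m
M/III-2 ? II-2×II-3: X^MY|X^mY
⇒ M over [I-1,I-2,II-1,II-2,II-3,II-4,III-1,III-2]: 14 consistent

I-1 ∈ {X^MX^M, X^MX^m}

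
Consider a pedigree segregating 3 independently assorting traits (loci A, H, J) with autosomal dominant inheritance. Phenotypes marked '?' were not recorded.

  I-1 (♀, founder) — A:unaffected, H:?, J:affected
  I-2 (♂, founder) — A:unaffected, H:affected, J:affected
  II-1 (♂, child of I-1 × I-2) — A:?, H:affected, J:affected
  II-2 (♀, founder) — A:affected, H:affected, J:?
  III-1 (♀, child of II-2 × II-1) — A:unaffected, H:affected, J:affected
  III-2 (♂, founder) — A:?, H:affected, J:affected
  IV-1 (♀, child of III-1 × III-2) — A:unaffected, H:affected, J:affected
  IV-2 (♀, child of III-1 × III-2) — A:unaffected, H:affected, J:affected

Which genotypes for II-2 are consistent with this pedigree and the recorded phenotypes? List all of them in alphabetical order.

II-2 ∈ {Aa HH JJ, Aa HH Jj, Aa HH jj, Aa Hh JJ, Aa Hh Jj, Aa Hh jj}

A/I-1 un ·: aa
A/I-2 un ·: aa
A/II-1 ? I-1×I-2: aa
A/II-2 aff ·: Aa
A/III-1 un II-2×II-1: aa
A/III-2 ? ·: aa|Aa
A/IV-1 un III-1×III-2: aa
A/IV-2 un III-1×III-2: aa
⇒ A over [I-1,I-2,II-1,II-2,III-1,III-2,IV-1,IV-2]: 2 consistent
H/I-1 ? ·: hh|Hh|HH
H/I-2 aff ·: Hh|HH
H/II-1 aff I-1×I-2: Hh|HH
H/II-2 aff ·: Hh|HH
H/III-1 aff II-2×II-1: Hh|HH
H/III-2 aff ·: Hh|HH
H/IV-1 aff III-1×III-2: Hh|HH
H/IV-2 aff III-1×III-2: Hh|HH
⇒ H over [I-1,I-2,II-1,II-2,III-1,III-2,IV-1,IV-2]: 202 consistent
J/I-1 aff ·: Jj|JJ
J/I-2 aff ·: Jj|JJ
J/II-1 aff I-1×I-2: Jj|JJ
J/II-2 ? ·: jj|Jj|JJ
J/III-1 aff II-2×II-1: Jj|JJ
J/III-2 aff ·: Jj|JJ
J/IV-1 aff III-1×III-2: Jj|JJ
J/IV-2 aff III-1×III-2: Jj|JJ
⇒ J over [I-1,I-2,II-1,II-2,III-1,III-2,IV-1,IV-2]: 206 consistent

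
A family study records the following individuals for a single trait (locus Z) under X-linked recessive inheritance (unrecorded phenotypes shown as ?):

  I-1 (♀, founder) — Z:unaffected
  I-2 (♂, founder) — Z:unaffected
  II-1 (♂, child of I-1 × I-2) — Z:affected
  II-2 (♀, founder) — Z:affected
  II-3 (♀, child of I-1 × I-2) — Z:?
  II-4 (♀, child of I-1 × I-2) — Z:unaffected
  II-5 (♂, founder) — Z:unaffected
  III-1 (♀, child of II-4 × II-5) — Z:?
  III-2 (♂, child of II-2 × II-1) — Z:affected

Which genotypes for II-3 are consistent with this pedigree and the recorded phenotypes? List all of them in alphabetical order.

Z/I-1 un ·: X^ZX^z
Z/I-2 un ·: X^ZY
Z/II-1 aff I-1×I-2: X^zY
Z/II-2 aff ·: X^zX^z
Z/II-3 ? I-1×I-2: X^ZX^Z|X^ZX^z
Z/II-4 un I-1×I-2: X^ZX^Z|X^ZX^z
Z/II-5 un ·: X^ZY
Z/III-1 ? II-4×II-5: X^ZX^Z|X^ZX^z
Z/III-2 aff II-2×II-1: X^zY
⇒ Z over [I-1,I-2,II-1,II-2,II-3,II-4,II-5,III-1,III-2]: 6 consistent

II-3 ∈ {X^ZX^Z, X^ZX^z}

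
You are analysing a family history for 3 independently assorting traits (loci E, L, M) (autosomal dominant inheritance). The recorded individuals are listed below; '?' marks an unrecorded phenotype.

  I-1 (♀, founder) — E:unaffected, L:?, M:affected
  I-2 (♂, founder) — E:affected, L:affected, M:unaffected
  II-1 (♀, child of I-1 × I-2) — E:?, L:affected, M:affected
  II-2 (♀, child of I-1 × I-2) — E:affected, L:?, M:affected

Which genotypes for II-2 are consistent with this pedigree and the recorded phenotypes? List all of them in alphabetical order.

II-2 ∈ {Ee LL Mm, Ee Ll Mm, Ee ll Mm}

E/I-1 un ·: ee
E/I-2 aff ·: Ee|EE
E/II-1 ? I-1×I-2: ee|Ee
E/II-2 aff I-1×I-2: Ee
⇒ E over [I-1,I-2,II-1,II-2]: 3 consistent
L/I-1 ? ·: ll|Ll|LL
L/I-2 aff ·: Ll|LL
L/II-1 aff I-1×I-2: Ll|LL
L/II-2 ? I-1×I-2: ll|Ll|LL
⇒ L over [I-1,I-2,II-1,II-2]: 18 consistent
M/I-1 aff ·: Mm|MM
M/I-2 un ·: mm
M/II-1 aff I-1×I-2: Mm
M/II-2 aff I-1×I-2: Mm
⇒ M over [I-1,I-2,II-1,II-2]: 2 consistent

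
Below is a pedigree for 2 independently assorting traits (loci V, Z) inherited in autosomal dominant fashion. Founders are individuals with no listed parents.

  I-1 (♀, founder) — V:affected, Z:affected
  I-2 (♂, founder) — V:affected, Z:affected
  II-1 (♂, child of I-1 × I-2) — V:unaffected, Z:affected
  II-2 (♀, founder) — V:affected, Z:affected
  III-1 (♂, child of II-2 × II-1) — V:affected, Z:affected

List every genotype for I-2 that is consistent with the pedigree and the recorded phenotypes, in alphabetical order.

I-2 ∈ {Vv ZZ, Vv Zz}

V/I-1 aff ·: Vv
V/I-2 aff ·: Vv
V/II-1 un I-1×I-2: vv
V/II-2 aff ·: Vv|VV
V/III-1 aff II-2×II-1: Vv
⇒ V over [I-1,I-2,II-1,II-2,III-1]: 2 consistent
Z/I-1 aff ·: Zz|ZZ
Z/I-2 aff ·: Zz|ZZ
Z/II-1 aff I-1×I-2: Zz|ZZ
Z/II-2 aff ·: Zz|ZZ
Z/III-1 aff II-2×II-1: Zz|ZZ
⇒ Z over [I-1,I-2,II-1,II-2,III-1]: 24 consistent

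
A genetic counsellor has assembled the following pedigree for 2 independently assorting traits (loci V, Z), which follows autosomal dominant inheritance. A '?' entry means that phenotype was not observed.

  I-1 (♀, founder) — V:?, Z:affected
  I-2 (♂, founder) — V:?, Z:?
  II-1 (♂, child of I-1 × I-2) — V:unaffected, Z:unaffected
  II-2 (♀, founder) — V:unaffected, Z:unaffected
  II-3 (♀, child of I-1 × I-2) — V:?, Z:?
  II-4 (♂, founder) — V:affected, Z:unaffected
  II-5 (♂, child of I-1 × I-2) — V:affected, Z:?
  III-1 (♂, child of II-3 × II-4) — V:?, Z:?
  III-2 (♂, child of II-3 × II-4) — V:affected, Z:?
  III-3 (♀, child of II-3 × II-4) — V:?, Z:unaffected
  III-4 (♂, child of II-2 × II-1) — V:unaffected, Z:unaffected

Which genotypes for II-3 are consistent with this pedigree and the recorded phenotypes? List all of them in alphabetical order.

V/I-1 ? ·: vv|Vv
V/I-2 ? ·: vv|Vv
V/II-1 un I-1×I-2: vv
V/II-2 un ·: vv
V/II-3 ? I-1×I-2: vv|Vv|VV
V/II-4 aff ·: Vv|VV
V/II-5 aff I-1×I-2: Vv|VV
V/III-1 ? II-3×II-4: vv|Vv|VV
V/III-2 aff II-3×II-4: Vv|VV
V/III-3 ? II-3×II-4: vv|Vv|VV
V/III-4 un II-2×II-1: vv
⇒ V over [I-1,I-2,II-1,II-2,II-3,II-4,II-5,III-1,III-2,III-3,III-4]: 142 consistent
Z/I-1 aff ·: Zz
Z/I-2 ? ·: zz|Zz
Z/II-1 un I-1×I-2: zz
Z/II-2 un ·: zz
Z/II-3 ? I-1×I-2: zz|Zz
Z/II-4 un ·: zz
Z/II-5 ? I-1×I-2: zz|Zz|ZZ
Z/III-1 ? II-3×II-4: zz|Zz
Z/III-2 ? II-3×II-4: zz|Zz
Z/III-3 un II-3×II-4: zz
Z/III-4 un II-2×II-1: zz
⇒ Z over [I-1,I-2,II-1,II-2,II-3,II-4,II-5,III-1,III-2,III-3,III-4]: 25 consistent

II-3 ∈ {VV Zz, VV zz, Vv Zz, Vv zz, vv Zz, vv zz}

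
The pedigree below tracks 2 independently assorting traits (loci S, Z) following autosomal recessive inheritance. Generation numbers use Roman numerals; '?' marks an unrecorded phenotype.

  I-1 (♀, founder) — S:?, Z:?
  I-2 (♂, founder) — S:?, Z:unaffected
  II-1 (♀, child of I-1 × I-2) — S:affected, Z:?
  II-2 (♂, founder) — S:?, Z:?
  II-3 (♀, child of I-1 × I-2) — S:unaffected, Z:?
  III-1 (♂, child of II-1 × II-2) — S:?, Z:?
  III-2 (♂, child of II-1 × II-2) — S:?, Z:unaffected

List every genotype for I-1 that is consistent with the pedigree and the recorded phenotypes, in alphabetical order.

I-1 ∈ {Ss ZZ, Ss Zz, Ss zz, ss ZZ, ss Zz, ss zz}

S/I-1 ? ·: Ss|ss
S/I-2 ? ·: Ss|ss
S/II-1 aff I-1×I-2: ss
S/II-2 ? ·: SS|Ss|ss
S/II-3 un I-1×I-2: SS|Ss
S/III-1 ? II-1×II-2: Ss|ss
S/III-2 ? II-1×II-2: Ss|ss
⇒ S over [I-1,I-2,II-1,II-2,II-3,III-1,III-2]: 24 consistent
Z/I-1 ? ·: ZZ|Zz|zz
Z/I-2 un ·: ZZ|Zz
Z/II-1 ? I-1×I-2: ZZ|Zz|zz
Z/II-2 ? ·: ZZ|Zz|zz
Z/II-3 ? I-1×I-2: ZZ|Zz|zz
Z/III-1 ? II-1×II-2: ZZ|Zz|zz
Z/III-2 un II-1×II-2: ZZ|Zz
⇒ Z over [I-1,I-2,II-1,II-2,II-3,III-1,III-2]: 183 consistent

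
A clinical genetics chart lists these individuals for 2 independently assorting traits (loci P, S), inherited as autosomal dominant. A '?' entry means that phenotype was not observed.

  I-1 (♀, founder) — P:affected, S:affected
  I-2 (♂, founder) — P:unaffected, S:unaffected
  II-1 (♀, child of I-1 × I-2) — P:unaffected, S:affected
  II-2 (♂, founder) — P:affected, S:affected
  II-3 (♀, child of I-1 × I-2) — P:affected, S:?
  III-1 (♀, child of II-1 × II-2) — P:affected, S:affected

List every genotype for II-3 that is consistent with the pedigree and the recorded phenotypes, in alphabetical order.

P/I-1 aff ·: Pp
P/I-2 un ·: pp
P/II-1 un I-1×I-2: pp
P/II-2 aff ·: Pp|PP
P/II-3 aff I-1×I-2: Pp
P/III-1 aff II-1×II-2: Pp
⇒ P over [I-1,I-2,II-1,II-2,II-3,III-1]: 2 consistent
S/I-1 aff ·: Ss|SS
S/I-2 un ·: ss
S/II-1 aff I-1×I-2: Ss
S/II-2 aff ·: Ss|SS
S/II-3 ? I-1×I-2: ss|Ss
S/III-1 aff II-1×II-2: Ss|SS
⇒ S over [I-1,I-2,II-1,II-2,II-3,III-1]: 12 consistent

II-3 ∈ {Pp Ss, Pp ss}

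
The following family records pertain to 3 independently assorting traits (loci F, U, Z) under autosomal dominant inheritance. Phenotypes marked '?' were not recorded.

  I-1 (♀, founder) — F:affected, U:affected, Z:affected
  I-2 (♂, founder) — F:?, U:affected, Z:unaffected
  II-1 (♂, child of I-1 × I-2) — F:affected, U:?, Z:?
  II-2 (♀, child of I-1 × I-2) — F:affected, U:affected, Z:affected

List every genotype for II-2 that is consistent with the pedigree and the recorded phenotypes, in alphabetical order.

II-2 ∈ {FF UU Zz, FF Uu Zz, Ff UU Zz, Ff Uu Zz}

F/I-1 aff ·: Ff|FF
F/I-2 ? ·: ff|Ff|FF
F/II-1 aff I-1×I-2: Ff|FF
F/II-2 aff I-1×I-2: Ff|FF
⇒ F over [I-1,I-2,II-1,II-2]: 15 consistent
U/I-1 aff ·: Uu|UU
U/I-2 aff ·: Uu|UU
U/II-1 ? I-1×I-2: uu|Uu|UU
U/II-2 aff I-1×I-2: Uu|UU
⇒ U over [I-1,I-2,II-1,II-2]: 15 consistent
Z/I-1 aff ·: Zz|ZZ
Z/I-2 un ·: zz
Z/II-1 ? I-1×I-2: zz|Zz
Z/II-2 aff I-1×I-2: Zz
⇒ Z over [I-1,I-2,II-1,II-2]: 3 consistent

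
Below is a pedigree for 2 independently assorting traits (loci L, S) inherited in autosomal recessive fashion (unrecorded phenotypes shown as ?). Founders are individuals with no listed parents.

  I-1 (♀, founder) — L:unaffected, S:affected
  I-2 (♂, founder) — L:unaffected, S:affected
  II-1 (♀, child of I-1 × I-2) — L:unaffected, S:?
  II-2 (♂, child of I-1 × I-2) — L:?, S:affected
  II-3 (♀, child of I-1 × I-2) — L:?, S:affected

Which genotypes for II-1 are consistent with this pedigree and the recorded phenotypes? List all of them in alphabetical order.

II-1 ∈ {LL ss, Ll ss}

L/I-1 un ·: LL|Ll
L/I-2 un ·: LL|Ll
L/II-1 un I-1×I-2: LL|Ll
L/II-2 ? I-1×I-2: LL|Ll|ll
L/II-3 ? I-1×I-2: LL|Ll|ll
⇒ L over [I-1,I-2,II-1,II-2,II-3]: 35 consistent
S/I-1 aff ·: ss
S/I-2 aff ·: ss
S/II-1 ? I-1×I-2: ss
S/II-2 aff I-1×I-2: ss
S/II-3 aff I-1×I-2: ss
⇒ S over [I-1,I-2,II-1,II-2,II-3]: 1 consistent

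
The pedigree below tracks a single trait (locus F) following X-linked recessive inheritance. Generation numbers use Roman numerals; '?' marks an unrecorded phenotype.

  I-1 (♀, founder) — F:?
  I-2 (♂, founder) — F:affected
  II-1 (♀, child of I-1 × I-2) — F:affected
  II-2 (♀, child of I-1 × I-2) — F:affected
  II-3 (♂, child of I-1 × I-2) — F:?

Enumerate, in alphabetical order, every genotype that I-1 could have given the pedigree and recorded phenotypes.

I-1 ∈ {X^FX^f, X^fX^f}

F/I-1 ? ·: X^FX^f|X^fX^f
F/I-2 aff ·: X^fY
F/II-1 aff I-1×I-2: X^fX^f
F/II-2 aff I-1×I-2: X^fX^f
F/II-3 ? I-1×I-2: X^FY|X^fY
⇒ F over [I-1,I-2,II-1,II-2,II-3]: 3 consistent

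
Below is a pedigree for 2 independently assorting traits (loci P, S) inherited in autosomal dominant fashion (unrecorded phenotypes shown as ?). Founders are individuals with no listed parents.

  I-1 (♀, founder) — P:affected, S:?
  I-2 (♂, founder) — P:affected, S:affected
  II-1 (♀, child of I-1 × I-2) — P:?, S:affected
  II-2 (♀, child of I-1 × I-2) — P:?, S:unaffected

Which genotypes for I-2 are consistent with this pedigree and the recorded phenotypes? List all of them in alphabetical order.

P/I-1 aff ·: Pp|PP
P/I-2 aff ·: Pp|PP
P/II-1 ? I-1×I-2: pp|Pp|PP
P/II-2 ? I-1×I-2: pp|Pp|PP
⇒ P over [I-1,I-2,II-1,II-2]: 18 consistent
S/I-1 ? ·: ss|Ss
S/I-2 aff ·: Ss
S/II-1 aff I-1×I-2: Ss|SS
S/II-2 un I-1×I-2: ss
⇒ S over [I-1,I-2,II-1,II-2]: 3 consistent

I-2 ∈ {PP Ss, Pp Ss}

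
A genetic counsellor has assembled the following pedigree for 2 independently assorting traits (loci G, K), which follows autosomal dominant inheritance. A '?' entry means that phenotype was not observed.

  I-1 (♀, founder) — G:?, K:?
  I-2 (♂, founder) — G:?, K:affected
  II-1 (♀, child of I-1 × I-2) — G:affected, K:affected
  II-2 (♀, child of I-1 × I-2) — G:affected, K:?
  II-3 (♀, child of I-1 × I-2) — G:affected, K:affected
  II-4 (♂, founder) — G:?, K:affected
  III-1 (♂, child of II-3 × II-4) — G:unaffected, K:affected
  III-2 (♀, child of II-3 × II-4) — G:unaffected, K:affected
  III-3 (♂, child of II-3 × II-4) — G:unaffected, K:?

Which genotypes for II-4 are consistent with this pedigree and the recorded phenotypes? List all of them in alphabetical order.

II-4 ∈ {Gg KK, Gg Kk, gg KK, gg Kk}

G/I-1 ? ·: gg|Gg|GG
G/I-2 ? ·: gg|Gg|GG
G/II-1 aff I-1×I-2: Gg|GG
G/II-2 aff I-1×I-2: Gg|GG
G/II-3 aff I-1×I-2: Gg
G/II-4 ? ·: gg|Gg
G/III-1 un II-3×II-4: gg
G/III-2 un II-3×II-4: gg
G/III-3 un II-3×II-4: gg
⇒ G over [I-1,I-2,II-1,II-2,II-3,II-4,III-1,III-2,III-3]: 32 consistent
K/I-1 ? ·: kk|Kk|KK
K/I-2 aff ·: Kk|KK
K/II-1 aff I-1×I-2: Kk|KK
K/II-2 ? I-1×I-2: kk|Kk|KK
K/II-3 aff I-1×I-2: Kk|KK
K/II-4 aff ·: Kk|KK
K/III-1 aff II-3×II-4: Kk|KK
K/III-2 aff II-3×II-4: Kk|KK
K/III-3 ? II-3×II-4: kk|Kk|KK
⇒ K over [I-1,I-2,II-1,II-2,II-3,II-4,III-1,III-2,III-3]: 475 consistent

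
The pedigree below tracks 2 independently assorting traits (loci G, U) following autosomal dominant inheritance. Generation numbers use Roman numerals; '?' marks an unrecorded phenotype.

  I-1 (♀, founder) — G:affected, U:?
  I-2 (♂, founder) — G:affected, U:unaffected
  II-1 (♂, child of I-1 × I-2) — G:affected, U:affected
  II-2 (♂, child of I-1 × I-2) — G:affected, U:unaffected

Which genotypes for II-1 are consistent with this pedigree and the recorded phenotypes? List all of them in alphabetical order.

II-1 ∈ {GG Uu, Gg Uu}

G/I-1 aff ·: Gg|GG
G/I-2 aff ·: Gg|GG
G/II-1 aff I-1×I-2: Gg|GG
G/II-2 aff I-1×I-2: Gg|GG
⇒ G over [I-1,I-2,II-1,II-2]: 13 consistent
U/I-1 ? ·: Uu
U/I-2 un ·: uu
U/II-1 aff I-1×I-2: Uu
U/II-2 un I-1×I-2: uu
⇒ U over [I-1,I-2,II-1,II-2]: 1 consistent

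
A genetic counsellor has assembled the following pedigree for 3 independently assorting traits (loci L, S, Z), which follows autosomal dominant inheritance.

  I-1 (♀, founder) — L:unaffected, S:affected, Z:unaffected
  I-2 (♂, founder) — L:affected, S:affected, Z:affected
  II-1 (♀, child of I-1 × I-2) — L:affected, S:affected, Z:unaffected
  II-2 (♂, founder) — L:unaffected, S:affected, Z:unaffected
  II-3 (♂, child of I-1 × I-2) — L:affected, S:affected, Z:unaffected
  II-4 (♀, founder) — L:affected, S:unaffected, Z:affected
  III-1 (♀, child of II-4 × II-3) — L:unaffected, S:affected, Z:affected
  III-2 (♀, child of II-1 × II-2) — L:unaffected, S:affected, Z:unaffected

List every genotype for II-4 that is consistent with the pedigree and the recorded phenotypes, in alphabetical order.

L/I-1 un ·: ll
L/I-2 aff ·: Ll|LL
L/II-1 aff I-1×I-2: Ll
L/II-2 un ·: ll
L/II-3 aff I-1×I-2: Ll
L/II-4 aff ·: Ll
L/III-1 un II-4×II-3: ll
L/III-2 un II-1×II-2: ll
⇒ L over [I-1,I-2,II-1,II-2,II-3,II-4,III-1,III-2]: 2 consistent
S/I-1 aff ·: Ss|SS
S/I-2 aff ·: Ss|SS
S/II-1 aff I-1×I-2: Ss|SS
S/II-2 aff ·: Ss|SS
S/II-3 aff I-1×I-2: Ss|SS
S/II-4 un ·: ss
S/III-1 aff II-4×II-3: Ss
S/III-2 aff II-1×II-2: Ss|SS
⇒ S over [I-1,I-2,II-1,II-2,II-3,II-4,III-1,III-2]: 45 consistent
Z/I-1 un ·: zz
Z/I-2 aff ·: Zz
Z/II-1 un I-1×I-2: zz
Z/II-2 un ·: zz
Z/II-3 un I-1×I-2: zz
Z/II-4 aff ·: Zz|ZZ
Z/III-1 aff II-4×II-3: Zz
Z/III-2 un II-1×II-2: zz
⇒ Z over [I-1,I-2,II-1,II-2,II-3,II-4,III-1,III-2]: 2 consistent

II-4 ∈ {Ll ss ZZ, Ll ss Zz}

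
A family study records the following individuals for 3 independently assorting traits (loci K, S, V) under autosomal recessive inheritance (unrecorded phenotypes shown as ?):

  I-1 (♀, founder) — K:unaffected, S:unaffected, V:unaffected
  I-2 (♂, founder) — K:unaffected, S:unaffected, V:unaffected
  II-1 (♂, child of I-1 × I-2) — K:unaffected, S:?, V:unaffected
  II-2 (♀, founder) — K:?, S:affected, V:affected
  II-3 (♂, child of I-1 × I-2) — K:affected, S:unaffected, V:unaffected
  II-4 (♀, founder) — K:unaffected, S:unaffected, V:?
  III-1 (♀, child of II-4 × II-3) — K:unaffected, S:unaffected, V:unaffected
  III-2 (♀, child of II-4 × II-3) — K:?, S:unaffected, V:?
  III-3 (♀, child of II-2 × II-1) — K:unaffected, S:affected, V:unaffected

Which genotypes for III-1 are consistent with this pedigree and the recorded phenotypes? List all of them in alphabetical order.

K/I-1 un ·: Kk
K/I-2 un ·: Kk
K/II-1 un I-1×I-2: KK|Kk
K/II-2 ? ·: KK|Kk|kk
K/II-3 aff I-1×I-2: kk
K/II-4 un ·: KK|Kk
K/III-1 un II-4×II-3: Kk
K/III-2 ? II-4×II-3: Kk|kk
K/III-3 un II-2×II-1: KK|Kk
⇒ K over [I-1,I-2,II-1,II-2,II-3,II-4,III-1,III-2,III-3]: 27 consistent
S/I-1 un ·: SS|Ss
S/I-2 un ·: SS|Ss
S/II-1 ? I-1×I-2: Ss|ss
S/II-2 aff ·: ss
S/II-3 un I-1×I-2: SS|Ss
S/II-4 un ·: SS|Ss
S/III-1 un II-4×II-3: SS|Ss
S/III-2 un II-4×II-3: SS|Ss
S/III-3 aff II-2×II-1: ss
⇒ S over [I-1,I-2,II-1,II-2,II-3,II-4,III-1,III-2,III-3]: 52 consistent
V/I-1 un ·: VV|Vv
V/I-2 un ·: VV|Vv
V/II-1 un I-1×I-2: VV|Vv
V/II-2 aff ·: vv
V/II-3 un I-1×I-2: VV|Vv
V/II-4 ? ·: VV|Vv|vv
V/III-1 un II-4×II-3: VV|Vv
V/III-2 ? II-4×II-3: VV|Vv|vv
V/III-3 un II-2×II-1: Vv
⇒ V over [I-1,I-2,II-1,II-2,II-3,II-4,III-1,III-2,III-3]: 114 consistent

III-1 ∈ {Kk SS VV, Kk SS Vv, Kk Ss VV, Kk Ss Vv}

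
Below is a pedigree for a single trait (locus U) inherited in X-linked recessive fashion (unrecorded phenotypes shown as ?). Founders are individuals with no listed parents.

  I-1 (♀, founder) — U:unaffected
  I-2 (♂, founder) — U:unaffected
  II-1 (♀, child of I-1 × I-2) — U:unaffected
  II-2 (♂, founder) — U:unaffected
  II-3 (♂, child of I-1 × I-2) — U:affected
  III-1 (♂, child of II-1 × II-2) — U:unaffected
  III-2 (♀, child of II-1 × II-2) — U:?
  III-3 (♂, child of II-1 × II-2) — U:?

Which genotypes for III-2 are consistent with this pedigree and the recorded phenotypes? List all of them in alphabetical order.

U/I-1 un ·: X^UX^u
U/I-2 un ·: X^UY
U/II-1 un I-1×I-2: X^UX^U|X^UX^u
U/II-2 un ·: X^UY
U/II-3 aff I-1×I-2: X^uY
U/III-1 un II-1×II-2: X^UY
U/III-2 ? II-1×II-2: X^UX^U|X^UX^u
U/III-3 ? II-1×II-2: X^UY|X^uY
⇒ U over [I-1,I-2,II-1,II-2,II-3,III-1,III-2,III-3]: 5 consistent

III-2 ∈ {X^UX^U, X^UX^u}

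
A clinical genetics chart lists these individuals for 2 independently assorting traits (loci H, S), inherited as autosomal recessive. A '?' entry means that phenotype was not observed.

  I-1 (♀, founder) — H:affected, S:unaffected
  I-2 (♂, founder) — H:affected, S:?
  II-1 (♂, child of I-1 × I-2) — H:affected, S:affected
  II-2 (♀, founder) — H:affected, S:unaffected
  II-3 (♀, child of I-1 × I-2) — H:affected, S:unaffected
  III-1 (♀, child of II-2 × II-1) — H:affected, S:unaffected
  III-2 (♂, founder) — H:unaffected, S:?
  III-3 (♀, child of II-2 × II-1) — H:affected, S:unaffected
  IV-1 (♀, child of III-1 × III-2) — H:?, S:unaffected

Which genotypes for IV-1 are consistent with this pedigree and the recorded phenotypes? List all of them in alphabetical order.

IV-1 ∈ {Hh SS, Hh Ss, hh SS, hh Ss}

H/I-1 aff ·: hh
H/I-2 aff ·: hh
H/II-1 aff I-1×I-2: hh
H/II-2 aff ·: hh
H/II-3 aff I-1×I-2: hh
H/III-1 aff II-2×II-1: hh
H/III-2 un ·: HH|Hh
H/III-3 aff II-2×II-1: hh
H/IV-1 ? III-1×III-2: Hh|hh
⇒ H over [I-1,I-2,II-1,II-2,II-3,III-1,III-2,III-3,IV-1]: 3 consistent
S/I-1 un ·: Ss
S/I-2 ? ·: Ss|ss
S/II-1 aff I-1×I-2: ss
S/II-2 un ·: SS|Ss
S/II-3 un I-1×I-2: SS|Ss
S/III-1 un II-2×II-1: Ss
S/III-2 ? ·: SS|Ss|ss
S/III-3 un II-2×II-1: Ss
S/IV-1 un III-1×III-2: SS|Ss
⇒ S over [I-1,I-2,II-1,II-2,II-3,III-1,III-2,III-3,IV-1]: 30 consistent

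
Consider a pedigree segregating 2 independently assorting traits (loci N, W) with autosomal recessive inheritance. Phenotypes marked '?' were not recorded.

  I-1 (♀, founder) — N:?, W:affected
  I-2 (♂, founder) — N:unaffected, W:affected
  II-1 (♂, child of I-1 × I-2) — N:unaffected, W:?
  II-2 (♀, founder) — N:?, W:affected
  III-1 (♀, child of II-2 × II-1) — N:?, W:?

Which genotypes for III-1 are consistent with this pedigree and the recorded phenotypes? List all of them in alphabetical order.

III-1 ∈ {NN ww, Nn ww, nn ww}

N/I-1 ? ·: NN|Nn|nn
N/I-2 un ·: NN|Nn
N/II-1 un I-1×I-2: NN|Nn
N/II-2 ? ·: NN|Nn|nn
N/III-1 ? II-2×II-1: NN|Nn|nn
⇒ N over [I-1,I-2,II-1,II-2,III-1]: 51 consistent
W/I-1 aff ·: ww
W/I-2 aff ·: ww
W/II-1 ? I-1×I-2: ww
W/II-2 aff ·: ww
W/III-1 ? II-2×II-1: ww
⇒ W over [I-1,I-2,II-1,II-2,III-1]: 1 consistent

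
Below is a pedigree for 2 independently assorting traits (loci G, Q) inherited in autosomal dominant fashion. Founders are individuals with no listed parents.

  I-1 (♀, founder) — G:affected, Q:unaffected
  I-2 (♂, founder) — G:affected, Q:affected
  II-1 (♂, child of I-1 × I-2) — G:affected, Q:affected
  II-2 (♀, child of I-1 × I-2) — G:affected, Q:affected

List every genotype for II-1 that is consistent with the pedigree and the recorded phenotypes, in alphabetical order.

G/I-1 aff ·: Gg|GG
G/I-2 aff ·: Gg|GG
G/II-1 aff I-1×I-2: Gg|GG
G/II-2 aff I-1×I-2: Gg|GG
⇒ G over [I-1,I-2,II-1,II-2]: 13 consistent
Q/I-1 un ·: qq
Q/I-2 aff ·: Qq|QQ
Q/II-1 aff I-1×I-2: Qq
Q/II-2 aff I-1×I-2: Qq
⇒ Q over [I-1,I-2,II-1,II-2]: 2 consistent

II-1 ∈ {GG Qq, Gg Qq}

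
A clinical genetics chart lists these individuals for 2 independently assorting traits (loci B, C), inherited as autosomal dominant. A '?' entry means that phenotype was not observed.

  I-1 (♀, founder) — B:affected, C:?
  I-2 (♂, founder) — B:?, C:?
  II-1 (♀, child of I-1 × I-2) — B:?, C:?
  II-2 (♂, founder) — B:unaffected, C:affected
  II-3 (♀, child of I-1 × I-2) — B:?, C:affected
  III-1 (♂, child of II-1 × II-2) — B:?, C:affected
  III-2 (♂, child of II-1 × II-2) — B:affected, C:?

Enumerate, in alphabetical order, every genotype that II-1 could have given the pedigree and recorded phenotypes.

B/I-1 aff ·: Bb|BB
B/I-2 ? ·: bb|Bb|BB
B/II-1 ? I-1×I-2: Bb|BB
B/II-2 un ·: bb
B/II-3 ? I-1×I-2: bb|Bb|BB
B/III-1 ? II-1×II-2: bb|Bb
B/III-2 aff II-1×II-2: Bb
⇒ B over [I-1,I-2,II-1,II-2,II-3,III-1,III-2]: 28 consistent
C/I-1 ? ·: cc|Cc|CC
C/I-2 ? ·: cc|Cc|CC
C/II-1 ? I-1×I-2: cc|Cc|CC
C/II-2 aff ·: Cc|CC
C/II-3 aff I-1×I-2: Cc|CC
C/III-1 aff II-1×II-2: Cc|CC
C/III-2 ? II-1×II-2: cc|Cc|CC
⇒ C over [I-1,I-2,II-1,II-2,II-3,III-1,III-2]: 147 consistent

II-1 ∈ {BB CC, BB Cc, BB cc, Bb CC, Bb Cc, Bb cc}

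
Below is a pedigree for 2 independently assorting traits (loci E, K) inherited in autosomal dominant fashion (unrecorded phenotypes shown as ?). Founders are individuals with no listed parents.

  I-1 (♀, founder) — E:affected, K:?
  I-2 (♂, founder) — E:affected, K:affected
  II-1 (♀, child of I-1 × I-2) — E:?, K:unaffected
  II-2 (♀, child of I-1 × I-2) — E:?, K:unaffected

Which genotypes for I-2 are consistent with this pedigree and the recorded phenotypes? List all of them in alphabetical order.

I-2 ∈ {EE Kk, Ee Kk}

E/I-1 aff ·: Ee|EE
E/I-2 aff ·: Ee|EE
E/II-1 ? I-1×I-2: ee|Ee|EE
E/II-2 ? I-1×I-2: ee|Ee|EE
⇒ E over [I-1,I-2,II-1,II-2]: 18 consistent
K/I-1 ? ·: kk|Kk
K/I-2 aff ·: Kk
K/II-1 un I-1×I-2: kk
K/II-2 un I-1×I-2: kk
⇒ K over [I-1,I-2,II-1,II-2]: 2 consistent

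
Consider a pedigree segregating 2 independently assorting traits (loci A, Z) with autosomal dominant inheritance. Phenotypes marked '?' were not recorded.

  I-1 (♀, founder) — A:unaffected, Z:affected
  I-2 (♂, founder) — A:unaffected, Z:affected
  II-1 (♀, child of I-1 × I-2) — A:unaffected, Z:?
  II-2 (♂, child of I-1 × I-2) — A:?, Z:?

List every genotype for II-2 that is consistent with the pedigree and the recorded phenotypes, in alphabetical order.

A/I-1 un ·: aa
A/I-2 un ·: aa
A/II-1 un I-1×I-2: aa
A/II-2 ? I-1×I-2: aa
⇒ A over [I-1,I-2,II-1,II-2]: 1 consistent
Z/I-1 aff ·: Zz|ZZ
Z/I-2 aff ·: Zz|ZZ
Z/II-1 ? I-1×I-2: zz|Zz|ZZ
Z/II-2 ? I-1×I-2: zz|Zz|ZZ
⇒ Z over [I-1,I-2,II-1,II-2]: 18 consistent

II-2 ∈ {aa ZZ, aa Zz, aa zz}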